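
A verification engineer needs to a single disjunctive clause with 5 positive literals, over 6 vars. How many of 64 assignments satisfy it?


Step 1: Total=2^6=64
Step 2: Unsat when all 5 false: 2^1=2
Step 3: Sat=64-2=62

62


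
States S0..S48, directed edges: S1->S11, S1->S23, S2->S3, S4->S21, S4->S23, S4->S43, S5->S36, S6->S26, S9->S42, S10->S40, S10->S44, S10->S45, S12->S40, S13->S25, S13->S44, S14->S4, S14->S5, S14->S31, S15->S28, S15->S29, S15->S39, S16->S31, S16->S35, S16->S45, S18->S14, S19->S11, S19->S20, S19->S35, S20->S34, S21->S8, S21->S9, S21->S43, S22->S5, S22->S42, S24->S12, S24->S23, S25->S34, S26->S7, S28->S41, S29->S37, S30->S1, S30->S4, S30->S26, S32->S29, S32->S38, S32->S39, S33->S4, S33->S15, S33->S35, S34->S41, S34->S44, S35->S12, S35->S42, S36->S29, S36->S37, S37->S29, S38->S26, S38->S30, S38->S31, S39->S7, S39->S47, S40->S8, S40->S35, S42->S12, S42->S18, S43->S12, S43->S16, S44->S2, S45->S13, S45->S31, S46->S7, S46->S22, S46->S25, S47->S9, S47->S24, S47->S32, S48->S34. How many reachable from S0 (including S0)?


BFS from S0:
  layer 0: {S0}
Reachable set: {S0}
Count = 1

1


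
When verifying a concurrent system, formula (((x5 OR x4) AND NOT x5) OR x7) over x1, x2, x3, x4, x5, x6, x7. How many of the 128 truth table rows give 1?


Formula: (((x5 OR x4) AND NOT x5) OR x7) over 7 vars (128 rows)
Evaluate each row (x1, x2, x3, x4, x5, x6, x7 as bits, MSB first):
  row 0 [0000000]: (((0 OR 0) AND NOT 0) OR 0) -> 0
  row 1 [0000001]: (((0 OR 0) AND NOT 0) OR 1) -> 1
  row 2 [0000010]: (((0 OR 0) AND NOT 0) OR 0) -> 0
  row 3 [0000011]: (((0 OR 0) AND NOT 0) OR 1) -> 1
  row 4 [0000100]: (((1 OR 0) AND NOT 1) OR 0) -> 0
  (every remaining row is evaluated the same way; all 128 results are listed next)
Full result column, 8 rows per line (x1,x2,x3,x4 fixed per line; x5,x6,x7 runs 000..111 left to right):
  rows 0-7 [x1,x2,x3,x4=0000]: 01010101  (ones: 4)
  rows 8-15 [x1,x2,x3,x4=0001]: 11110101  (ones: 6)
  rows 16-23 [x1,x2,x3,x4=0010]: 01010101  (ones: 4)
  rows 24-31 [x1,x2,x3,x4=0011]: 11110101  (ones: 6)
  rows 32-39 [x1,x2,x3,x4=0100]: 01010101  (ones: 4)
  rows 40-47 [x1,x2,x3,x4=0101]: 11110101  (ones: 6)
  rows 48-55 [x1,x2,x3,x4=0110]: 01010101  (ones: 4)
  rows 56-63 [x1,x2,x3,x4=0111]: 11110101  (ones: 6)
  rows 64-71 [x1,x2,x3,x4=1000]: 01010101  (ones: 4)
  rows 72-79 [x1,x2,x3,x4=1001]: 11110101  (ones: 6)
  rows 80-87 [x1,x2,x3,x4=1010]: 01010101  (ones: 4)
  rows 88-95 [x1,x2,x3,x4=1011]: 11110101  (ones: 6)
  rows 96-103 [x1,x2,x3,x4=1100]: 01010101  (ones: 4)
  rows 104-111 [x1,x2,x3,x4=1101]: 11110101  (ones: 6)
  rows 112-119 [x1,x2,x3,x4=1110]: 01010101  (ones: 4)
  rows 120-127 [x1,x2,x3,x4=1111]: 11110101  (ones: 6)
Count of 1-rows = 4+6+4+6+4+6+4+6+4+6+4+6+4+6+4+6 = 80

80


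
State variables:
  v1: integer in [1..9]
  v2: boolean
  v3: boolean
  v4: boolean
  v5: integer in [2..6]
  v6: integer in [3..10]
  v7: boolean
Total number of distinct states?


State space = product of domain sizes of all variables.
Domain sizes:
  v1 (integer in [1..9]): 9
  v2 (boolean): 2
  v3 (boolean): 2
  v4 (boolean): 2
  v5 (integer in [2..6]): 5
  v6 (integer in [3..10]): 8
  v7 (boolean): 2
Product = 9 * 2 * 2 * 2 * 5 * 8 * 2 = 5760

5760


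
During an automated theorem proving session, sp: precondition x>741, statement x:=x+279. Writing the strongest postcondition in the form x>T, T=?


Formula: sp(P, x:=E) = exists old_x. (x = E[old_x/x]) AND P[old_x/x] (old_x is the value of x before the assignment; eliminate old_x by solving x = E[old_x/x] for old_x)
Step 1: Precondition P: x>741, i.e. old_x > 741
Step 2: Assignment gives x = old_x + 279, so old_x = x - 279
Step 3: Substitute into P: x - 279 > 741
Step 4: Simplify: x > 741+279 = 1020

1020


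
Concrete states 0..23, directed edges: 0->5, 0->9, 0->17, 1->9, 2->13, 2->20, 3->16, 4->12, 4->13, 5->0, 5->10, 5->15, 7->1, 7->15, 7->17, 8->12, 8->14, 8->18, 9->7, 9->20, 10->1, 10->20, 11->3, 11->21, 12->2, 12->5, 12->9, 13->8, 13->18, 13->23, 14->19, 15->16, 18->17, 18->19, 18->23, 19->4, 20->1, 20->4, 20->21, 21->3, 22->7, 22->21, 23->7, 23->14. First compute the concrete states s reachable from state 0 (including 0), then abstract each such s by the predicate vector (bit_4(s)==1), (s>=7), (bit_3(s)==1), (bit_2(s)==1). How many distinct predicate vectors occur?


BFS from 0:
Concrete reachable: {0, 1, 2, 3, 4, 5, 7, 8, 9, 10, 12, 13, 14, 15, 16, 17, 18, 19, 20, 21, 23}
Abstract via predicates (bit_4(s)==1), (s>=7), (bit_3(s)==1), (bit_2(s)==1):
  (0,0,0,0) <- {0, 1, 2, 3}
  (0,0,0,1) <- {4, 5}
  (0,1,0,1) <- {7}
  (0,1,1,0) <- {8, 9, 10}
  (0,1,1,1) <- {12, 13, 14, 15}
  (1,1,0,0) <- {16, 17, 18, 19}
  (1,1,0,1) <- {20, 21, 23}
Distinct abstract states = 7

7


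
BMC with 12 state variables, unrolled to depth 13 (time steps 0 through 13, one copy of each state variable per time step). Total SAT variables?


BMC unrolls to depth k, creating one copy of each state var for steps 0..k.
Step count = 13 + 1 = 14 (steps 0 through 13)
Vars per step = 12
Total = 12 * 14 = 168

168


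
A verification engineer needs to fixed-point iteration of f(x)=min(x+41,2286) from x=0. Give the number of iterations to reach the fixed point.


Step 1: x=0, cap=2286, increment=41
Step 2: x grows by 41 each step until capped at 2286; fixed point is x=2286
Step 3: iterations = ceil(2286/41) = 56

56


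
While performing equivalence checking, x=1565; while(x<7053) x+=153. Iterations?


Step 1: x goes from 1565 toward 7053 by 153; the body runs while x<7053, so iterations = ceil((bound-start)/step)
Step 2: Distance=5488
Step 3: ceil(5488/153)=36

36


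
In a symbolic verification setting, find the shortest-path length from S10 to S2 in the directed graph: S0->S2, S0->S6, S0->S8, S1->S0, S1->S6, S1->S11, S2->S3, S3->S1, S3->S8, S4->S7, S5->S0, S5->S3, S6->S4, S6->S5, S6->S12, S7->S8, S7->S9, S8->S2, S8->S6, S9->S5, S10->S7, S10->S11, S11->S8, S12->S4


BFS layer-by-layer from S10:
  dist 0: {S10}
  dist 1: {S7, S11}
  dist 2: {S8, S9}
  dist 3: {S2, S5, S6}
  -> S2 reached at distance 3
Shortest path length = 3

3


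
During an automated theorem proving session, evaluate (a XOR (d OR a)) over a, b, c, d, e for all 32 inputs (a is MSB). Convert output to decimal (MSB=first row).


Formula: (a XOR (d OR a)) over a, b, c, d, e (32 rows)
Evaluate each row (bits = a,b,c,d,e, MSB first):
  row 0 [00000]: (0 XOR (0 OR 0)) -> 0
  row 1 [00001]: (0 XOR (0 OR 0)) -> 0
  row 2 [00010]: (0 XOR (1 OR 0)) -> 1
  row 3 [00011]: (0 XOR (1 OR 0)) -> 1
  row 4 [00100]: (0 XOR (0 OR 0)) -> 0
  row 5 [00101]: (0 XOR (0 OR 0)) -> 0
  row 6 [00110]: (0 XOR (1 OR 0)) -> 1
  row 7 [00111]: (0 XOR (1 OR 0)) -> 1
  row 8 [01000]: (0 XOR (0 OR 0)) -> 0
  row 9 [01001]: (0 XOR (0 OR 0)) -> 0
  row 10 [01010]: (0 XOR (1 OR 0)) -> 1
  row 11 [01011]: (0 XOR (1 OR 0)) -> 1
  row 12 [01100]: (0 XOR (0 OR 0)) -> 0
  row 13 [01101]: (0 XOR (0 OR 0)) -> 0
  row 14 [01110]: (0 XOR (1 OR 0)) -> 1
  row 15 [01111]: (0 XOR (1 OR 0)) -> 1
  row 16 [10000]: (1 XOR (0 OR 1)) -> 0
  row 17 [10001]: (1 XOR (0 OR 1)) -> 0
  row 18 [10010]: (1 XOR (1 OR 1)) -> 0
  row 19 [10011]: (1 XOR (1 OR 1)) -> 0
  row 20 [10100]: (1 XOR (0 OR 1)) -> 0
  row 21 [10101]: (1 XOR (0 OR 1)) -> 0
  row 22 [10110]: (1 XOR (1 OR 1)) -> 0
  row 23 [10111]: (1 XOR (1 OR 1)) -> 0
  row 24 [11000]: (1 XOR (0 OR 1)) -> 0
  row 25 [11001]: (1 XOR (0 OR 1)) -> 0
  row 26 [11010]: (1 XOR (1 OR 1)) -> 0
  row 27 [11011]: (1 XOR (1 OR 1)) -> 0
  row 28 [11100]: (1 XOR (0 OR 1)) -> 0
  row 29 [11101]: (1 XOR (0 OR 1)) -> 0
  row 30 [11110]: (1 XOR (1 OR 1)) -> 0
  row 31 [11111]: (1 XOR (1 OR 1)) -> 0
Full result column, 4 rows per line (a,b,c fixed per line; d,e runs 00..11 left to right):
  rows 0-3 [a,b,c=000]: 0011  = hex 3
  rows 4-7 [a,b,c=001]: 0011  = hex 3
  rows 8-11 [a,b,c=010]: 0011  = hex 3
  rows 12-15 [a,b,c=011]: 0011  = hex 3
  rows 16-19 [a,b,c=100]: 0000  = hex 0
  rows 20-23 [a,b,c=101]: 0000  = hex 0
  rows 24-27 [a,b,c=110]: 0000  = hex 0
  rows 28-31 [a,b,c=111]: 0000  = hex 0
Output column (row 0 .. row 31) = 00110011001100110000000000000000
Output column grouped in 4s = 0011 0011 0011 0011 0000 0000 0000 0000 = 0x33330000
Convert to decimal digit by digit (value = value*16 + digit):
  3 -> 3
  3*16 + 3 = 51
  51*16 + 3 = 819
  819*16 + 3 = 13107
  13107*16 + 0 = 209712
  209712*16 + 0 = 3355392
  3355392*16 + 0 = 53686272
  53686272*16 + 0 = 858980352
Decimal = 858980352

858980352


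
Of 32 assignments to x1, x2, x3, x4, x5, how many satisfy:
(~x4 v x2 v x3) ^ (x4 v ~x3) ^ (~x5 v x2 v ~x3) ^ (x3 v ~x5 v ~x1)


CNF with 4 clauses over 5 vars (32 assignments).
An assignment satisfies CNF iff every clause has >=1 true literal.
Check each row (bits = x1,x2,x3,x4,x5; clause T/F shown):
  row 0 [00000]: clauses=TTTT -> 1
  row 1 [00001]: clauses=TTTT -> 1
  row 2 [00010]: clauses=FTTT -> 0
  row 3 [00011]: clauses=FTTT -> 0
  row 4 [00100]: clauses=TFTT -> 0
  row 5 [00101]: clauses=TFFT -> 0
  row 6 [00110]: clauses=TTTT -> 1
  row 7 [00111]: clauses=TTFT -> 0
  row 8 [01000]: clauses=TTTT -> 1
  row 9 [01001]: clauses=TTTT -> 1
  row 10 [01010]: clauses=TTTT -> 1
  row 11 [01011]: clauses=TTTT -> 1
  row 12 [01100]: clauses=TFTT -> 0
  row 13 [01101]: clauses=TFTT -> 0
  row 14 [01110]: clauses=TTTT -> 1
  row 15 [01111]: clauses=TTTT -> 1
  row 16 [10000]: clauses=TTTT -> 1
  row 17 [10001]: clauses=TTTF -> 0
  row 18 [10010]: clauses=FTTT -> 0
  row 19 [10011]: clauses=FTTF -> 0
  row 20 [10100]: clauses=TFTT -> 0
  row 21 [10101]: clauses=TFFT -> 0
  row 22 [10110]: clauses=TTTT -> 1
  row 23 [10111]: clauses=TTFT -> 0
  row 24 [11000]: clauses=TTTT -> 1
  row 25 [11001]: clauses=TTTF -> 0
  row 26 [11010]: clauses=TTTT -> 1
  row 27 [11011]: clauses=TTTF -> 0
  row 28 [11100]: clauses=TFTT -> 0
  row 29 [11101]: clauses=TFTT -> 0
  row 30 [11110]: clauses=TTTT -> 1
  row 31 [11111]: clauses=TTTT -> 1
Full result column, 8 rows per line (x1,x2 fixed per line; x3,x4,x5 runs 000..111 left to right):
  rows 0-7 [x1,x2=00]: 11000010  (ones: 3)
  rows 8-15 [x1,x2=01]: 11110011  (ones: 6)
  rows 16-23 [x1,x2=10]: 10000010  (ones: 2)
  rows 24-31 [x1,x2=11]: 10100011  (ones: 4)
Satisfying assignments = 3+6+2+4 = 15

15


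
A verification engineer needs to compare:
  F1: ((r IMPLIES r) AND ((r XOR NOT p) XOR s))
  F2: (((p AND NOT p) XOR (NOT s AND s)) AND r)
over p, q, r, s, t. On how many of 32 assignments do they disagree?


F1 = ((r IMPLIES r) AND ((r XOR NOT p) XOR s))
F2 = (((p AND NOT p) XOR (NOT s AND s)) AND r)
Evaluate both on each of 32 rows (bits = p,q,r,s,t):
  row 0 [00000]: F1=1 F2=0 (differ) -> 1
  row 1 [00001]: F1=1 F2=0 (differ) -> 1
  row 2 [00010]: F1=0 F2=0 -> 0
  row 3 [00011]: F1=0 F2=0 -> 0
  row 4 [00100]: F1=0 F2=0 -> 0
  row 5 [00101]: F1=0 F2=0 -> 0
  row 6 [00110]: F1=1 F2=0 (differ) -> 1
  row 7 [00111]: F1=1 F2=0 (differ) -> 1
  row 8 [01000]: F1=1 F2=0 (differ) -> 1
  row 9 [01001]: F1=1 F2=0 (differ) -> 1
  row 10 [01010]: F1=0 F2=0 -> 0
  row 11 [01011]: F1=0 F2=0 -> 0
  row 12 [01100]: F1=0 F2=0 -> 0
  row 13 [01101]: F1=0 F2=0 -> 0
  row 14 [01110]: F1=1 F2=0 (differ) -> 1
  row 15 [01111]: F1=1 F2=0 (differ) -> 1
  row 16 [10000]: F1=0 F2=0 -> 0
  row 17 [10001]: F1=0 F2=0 -> 0
  row 18 [10010]: F1=1 F2=0 (differ) -> 1
  row 19 [10011]: F1=1 F2=0 (differ) -> 1
  row 20 [10100]: F1=1 F2=0 (differ) -> 1
  row 21 [10101]: F1=1 F2=0 (differ) -> 1
  row 22 [10110]: F1=0 F2=0 -> 0
  row 23 [10111]: F1=0 F2=0 -> 0
  row 24 [11000]: F1=0 F2=0 -> 0
  row 25 [11001]: F1=0 F2=0 -> 0
  row 26 [11010]: F1=1 F2=0 (differ) -> 1
  row 27 [11011]: F1=1 F2=0 (differ) -> 1
  row 28 [11100]: F1=1 F2=0 (differ) -> 1
  row 29 [11101]: F1=1 F2=0 (differ) -> 1
  row 30 [11110]: F1=0 F2=0 -> 0
  row 31 [11111]: F1=0 F2=0 -> 0
Full result column, 8 rows per line (p,q fixed per line; r,s,t runs 000..111 left to right):
  rows 0-7 [p,q=00]: 11000011  (ones: 4)
  rows 8-15 [p,q=01]: 11000011  (ones: 4)
  rows 16-23 [p,q=10]: 00111100  (ones: 4)
  rows 24-31 [p,q=11]: 00111100  (ones: 4)
Disagreements = 4+4+4+4 = 16

16


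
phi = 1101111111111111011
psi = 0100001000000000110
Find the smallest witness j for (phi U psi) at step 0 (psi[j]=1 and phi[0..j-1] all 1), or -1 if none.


(phi U psi) at 0: need smallest j with psi[j]=1 and phi[i]=1 for all i in [0,j).
Scan from step 0:
  step 0: phi=1, psi=0 -> continue
  step 1: psi=1 and phi held for [0,1) -> witness found
Witness step = 1

1


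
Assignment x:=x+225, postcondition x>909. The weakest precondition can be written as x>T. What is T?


Formula: wp(x:=E, P) = P[E/x] (substitute E for x in postcondition)
Step 1: Postcondition: x>909
Step 2: Substitute x+225 for x: x+225>909
Step 3: Solve for x: x > 909-225 = 684

684


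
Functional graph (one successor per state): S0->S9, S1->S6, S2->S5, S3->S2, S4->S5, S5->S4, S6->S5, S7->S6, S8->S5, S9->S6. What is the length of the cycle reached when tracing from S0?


Trace from S0 until a state repeats:
  S0 -> S9 -> S6 -> S5 -> S4 -> S5
S5 first seen at step 3, revisited at step 5.
Cycle length = 5 - 3 = 2

2


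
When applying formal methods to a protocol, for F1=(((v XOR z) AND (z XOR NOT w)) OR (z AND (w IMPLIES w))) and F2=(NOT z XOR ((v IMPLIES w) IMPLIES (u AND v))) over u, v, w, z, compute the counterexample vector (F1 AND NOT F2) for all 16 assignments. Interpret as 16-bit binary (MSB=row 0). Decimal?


F1 = (((v XOR z) AND (z XOR NOT w)) OR (z AND (w IMPLIES w)))
F2 = (NOT z XOR ((v IMPLIES w) IMPLIES (u AND v)))
Counterexample to F1=>F2 is where F1=1 and F2=0.
Evaluate each row (bits = u,v,w,z, MSB first):
  row 0 [0000]: F1=0 F2=1 -> F1&~F2 -> 0
  row 1 [0001]: F1=1 F2=0 -> F1&~F2 -> 1
  row 2 [0010]: F1=0 F2=1 -> F1&~F2 -> 0
  row 3 [0011]: F1=1 F2=0 -> F1&~F2 -> 1
  row 4 [0100]: F1=1 F2=0 -> F1&~F2 -> 1
  row 5 [0101]: F1=1 F2=1 -> F1&~F2 -> 0
  row 6 [0110]: F1=0 F2=1 -> F1&~F2 -> 0
  row 7 [0111]: F1=1 F2=0 -> F1&~F2 -> 1
  row 8 [1000]: F1=0 F2=1 -> F1&~F2 -> 0
  row 9 [1001]: F1=1 F2=0 -> F1&~F2 -> 1
  row 10 [1010]: F1=0 F2=1 -> F1&~F2 -> 0
  row 11 [1011]: F1=1 F2=0 -> F1&~F2 -> 1
  row 12 [1100]: F1=1 F2=0 -> F1&~F2 -> 1
  row 13 [1101]: F1=1 F2=1 -> F1&~F2 -> 0
  row 14 [1110]: F1=0 F2=0 -> F1&~F2 -> 0
  row 15 [1111]: F1=1 F2=1 -> F1&~F2 -> 0
Full result column, 4 rows per line (u,v fixed per line; w,z runs 00..11 left to right):
  rows 0-3 [u,v=00]: 0101  = hex 5
  rows 4-7 [u,v=01]: 1001  = hex 9
  rows 8-11 [u,v=10]: 0101  = hex 5
  rows 12-15 [u,v=11]: 1000  = hex 8
Counterexample vector (row 0 .. row 15) = 0101100101011000
Output column grouped in 4s = 0101 1001 0101 1000 = 0x5958
Convert to decimal digit by digit (value = value*16 + digit):
  5 -> 5
  5*16 + 9 = 89
  89*16 + 5 = 1429
  1429*16 + 8 = 22872
Decimal = 22872

22872


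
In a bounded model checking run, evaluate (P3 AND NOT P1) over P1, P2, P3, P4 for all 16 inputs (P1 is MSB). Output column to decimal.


Formula: (P3 AND NOT P1) over P1, P2, P3, P4 (16 rows)
Evaluate each row (bits = P1,P2,P3,P4, MSB first):
  row 0 [0000]: (0 AND NOT 0) -> 0
  row 1 [0001]: (0 AND NOT 0) -> 0
  row 2 [0010]: (1 AND NOT 0) -> 1
  row 3 [0011]: (1 AND NOT 0) -> 1
  row 4 [0100]: (0 AND NOT 0) -> 0
  row 5 [0101]: (0 AND NOT 0) -> 0
  row 6 [0110]: (1 AND NOT 0) -> 1
  row 7 [0111]: (1 AND NOT 0) -> 1
  row 8 [1000]: (0 AND NOT 1) -> 0
  row 9 [1001]: (0 AND NOT 1) -> 0
  row 10 [1010]: (1 AND NOT 1) -> 0
  row 11 [1011]: (1 AND NOT 1) -> 0
  row 12 [1100]: (0 AND NOT 1) -> 0
  row 13 [1101]: (0 AND NOT 1) -> 0
  row 14 [1110]: (1 AND NOT 1) -> 0
  row 15 [1111]: (1 AND NOT 1) -> 0
Full result column, 4 rows per line (P1,P2 fixed per line; P3,P4 runs 00..11 left to right):
  rows 0-3 [P1,P2=00]: 0011  = hex 3
  rows 4-7 [P1,P2=01]: 0011  = hex 3
  rows 8-11 [P1,P2=10]: 0000  = hex 0
  rows 12-15 [P1,P2=11]: 0000  = hex 0
Output column (row 0 .. row 15) = 0011001100000000
Output column grouped in 4s = 0011 0011 0000 0000 = 0x3300
Convert to decimal digit by digit (value = value*16 + digit):
  3 -> 3
  3*16 + 3 = 51
  51*16 + 0 = 816
  816*16 + 0 = 13056
Decimal = 13056

13056


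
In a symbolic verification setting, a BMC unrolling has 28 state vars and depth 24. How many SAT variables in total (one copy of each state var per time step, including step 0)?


BMC unrolls to depth k, creating one copy of each state var for steps 0..k.
Step count = 24 + 1 = 25 (steps 0 through 24)
Vars per step = 28
Total = 28 * 25 = 700

700


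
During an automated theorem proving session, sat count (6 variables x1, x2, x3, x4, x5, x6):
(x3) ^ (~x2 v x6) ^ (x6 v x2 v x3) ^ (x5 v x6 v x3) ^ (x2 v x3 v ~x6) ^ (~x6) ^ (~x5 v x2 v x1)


CNF with 7 clauses over 6 vars (64 assignments).
An assignment satisfies CNF iff every clause has >=1 true literal.
Check each row (bits = x1,x2,x3,x4,x5,x6; clause T/F shown):
  row 0 [000000]: clauses=FTFFTTT -> 0
  row 1 [000001]: clauses=FTTTFFT -> 0
  row 2 [000010]: clauses=FTFTTTF -> 0
  row 3 [000011]: clauses=FTTTFFF -> 0
  row 4 [000100]: clauses=FTFFTTT -> 0
  (every remaining row is evaluated the same way; all 64 results are listed next)
Full result column, 8 rows per line (x1,x2,x3 fixed per line; x4,x5,x6 runs 000..111 left to right):
  rows 0-7 [x1,x2,x3=000]: 00000000  (ones: 0)
  rows 8-15 [x1,x2,x3=001]: 10001000  (ones: 2)
  rows 16-23 [x1,x2,x3=010]: 00000000  (ones: 0)
  rows 24-31 [x1,x2,x3=011]: 00000000  (ones: 0)
  rows 32-39 [x1,x2,x3=100]: 00000000  (ones: 0)
  rows 40-47 [x1,x2,x3=101]: 10101010  (ones: 4)
  rows 48-55 [x1,x2,x3=110]: 00000000  (ones: 0)
  rows 56-63 [x1,x2,x3=111]: 00000000  (ones: 0)
Satisfying assignments = 0+2+0+0+0+4+0+0 = 6

6


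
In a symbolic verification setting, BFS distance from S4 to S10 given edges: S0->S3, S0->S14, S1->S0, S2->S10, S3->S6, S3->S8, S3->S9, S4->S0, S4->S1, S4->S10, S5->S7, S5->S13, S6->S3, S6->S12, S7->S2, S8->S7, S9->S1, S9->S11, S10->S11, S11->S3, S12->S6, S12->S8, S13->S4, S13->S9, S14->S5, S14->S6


BFS layer-by-layer from S4:
  dist 0: {S4}
  dist 1: {S0, S1, S10}
  -> S10 reached at distance 1
Shortest path length = 1

1


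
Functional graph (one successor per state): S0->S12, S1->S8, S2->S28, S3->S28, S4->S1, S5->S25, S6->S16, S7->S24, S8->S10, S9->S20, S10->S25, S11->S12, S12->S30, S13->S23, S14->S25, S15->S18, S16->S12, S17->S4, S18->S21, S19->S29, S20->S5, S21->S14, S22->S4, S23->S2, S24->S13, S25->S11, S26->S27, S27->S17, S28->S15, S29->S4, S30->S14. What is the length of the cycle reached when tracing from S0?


Trace from S0 until a state repeats:
  S0 -> S12 -> S30 -> S14 -> S25 -> S11 -> S12
S12 first seen at step 1, revisited at step 6.
Cycle length = 6 - 1 = 5

5


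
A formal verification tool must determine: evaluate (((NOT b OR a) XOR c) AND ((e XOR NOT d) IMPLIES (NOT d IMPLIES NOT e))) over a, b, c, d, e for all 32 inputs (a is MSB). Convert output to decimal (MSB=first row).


Formula: (((NOT b OR a) XOR c) AND ((e XOR NOT d) IMPLIES (NOT d IMPLIES NOT e))) over a, b, c, d, e (32 rows)
Evaluate each row (bits = a,b,c,d,e, MSB first):
  row 0 [00000]: (((NOT 0 OR 0) XOR 0) AND ((0 XOR NOT 0) IMPLIES (NOT 0 IMPLIES NOT 0))) -> 1
  row 1 [00001]: (((NOT 0 OR 0) XOR 0) AND ((1 XOR NOT 0) IMPLIES (NOT 0 IMPLIES NOT 1))) -> 1
  row 2 [00010]: (((NOT 0 OR 0) XOR 0) AND ((0 XOR NOT 1) IMPLIES (NOT 1 IMPLIES NOT 0))) -> 1
  row 3 [00011]: (((NOT 0 OR 0) XOR 0) AND ((1 XOR NOT 1) IMPLIES (NOT 1 IMPLIES NOT 1))) -> 1
  row 4 [00100]: (((NOT 0 OR 0) XOR 1) AND ((0 XOR NOT 0) IMPLIES (NOT 0 IMPLIES NOT 0))) -> 0
  row 5 [00101]: (((NOT 0 OR 0) XOR 1) AND ((1 XOR NOT 0) IMPLIES (NOT 0 IMPLIES NOT 1))) -> 0
  row 6 [00110]: (((NOT 0 OR 0) XOR 1) AND ((0 XOR NOT 1) IMPLIES (NOT 1 IMPLIES NOT 0))) -> 0
  row 7 [00111]: (((NOT 0 OR 0) XOR 1) AND ((1 XOR NOT 1) IMPLIES (NOT 1 IMPLIES NOT 1))) -> 0
  row 8 [01000]: (((NOT 1 OR 0) XOR 0) AND ((0 XOR NOT 0) IMPLIES (NOT 0 IMPLIES NOT 0))) -> 0
  row 9 [01001]: (((NOT 1 OR 0) XOR 0) AND ((1 XOR NOT 0) IMPLIES (NOT 0 IMPLIES NOT 1))) -> 0
  row 10 [01010]: (((NOT 1 OR 0) XOR 0) AND ((0 XOR NOT 1) IMPLIES (NOT 1 IMPLIES NOT 0))) -> 0
  row 11 [01011]: (((NOT 1 OR 0) XOR 0) AND ((1 XOR NOT 1) IMPLIES (NOT 1 IMPLIES NOT 1))) -> 0
  row 12 [01100]: (((NOT 1 OR 0) XOR 1) AND ((0 XOR NOT 0) IMPLIES (NOT 0 IMPLIES NOT 0))) -> 1
  row 13 [01101]: (((NOT 1 OR 0) XOR 1) AND ((1 XOR NOT 0) IMPLIES (NOT 0 IMPLIES NOT 1))) -> 1
  row 14 [01110]: (((NOT 1 OR 0) XOR 1) AND ((0 XOR NOT 1) IMPLIES (NOT 1 IMPLIES NOT 0))) -> 1
  row 15 [01111]: (((NOT 1 OR 0) XOR 1) AND ((1 XOR NOT 1) IMPLIES (NOT 1 IMPLIES NOT 1))) -> 1
  row 16 [10000]: (((NOT 0 OR 1) XOR 0) AND ((0 XOR NOT 0) IMPLIES (NOT 0 IMPLIES NOT 0))) -> 1
  row 17 [10001]: (((NOT 0 OR 1) XOR 0) AND ((1 XOR NOT 0) IMPLIES (NOT 0 IMPLIES NOT 1))) -> 1
  row 18 [10010]: (((NOT 0 OR 1) XOR 0) AND ((0 XOR NOT 1) IMPLIES (NOT 1 IMPLIES NOT 0))) -> 1
  row 19 [10011]: (((NOT 0 OR 1) XOR 0) AND ((1 XOR NOT 1) IMPLIES (NOT 1 IMPLIES NOT 1))) -> 1
  row 20 [10100]: (((NOT 0 OR 1) XOR 1) AND ((0 XOR NOT 0) IMPLIES (NOT 0 IMPLIES NOT 0))) -> 0
  row 21 [10101]: (((NOT 0 OR 1) XOR 1) AND ((1 XOR NOT 0) IMPLIES (NOT 0 IMPLIES NOT 1))) -> 0
  row 22 [10110]: (((NOT 0 OR 1) XOR 1) AND ((0 XOR NOT 1) IMPLIES (NOT 1 IMPLIES NOT 0))) -> 0
  row 23 [10111]: (((NOT 0 OR 1) XOR 1) AND ((1 XOR NOT 1) IMPLIES (NOT 1 IMPLIES NOT 1))) -> 0
  row 24 [11000]: (((NOT 1 OR 1) XOR 0) AND ((0 XOR NOT 0) IMPLIES (NOT 0 IMPLIES NOT 0))) -> 1
  row 25 [11001]: (((NOT 1 OR 1) XOR 0) AND ((1 XOR NOT 0) IMPLIES (NOT 0 IMPLIES NOT 1))) -> 1
  row 26 [11010]: (((NOT 1 OR 1) XOR 0) AND ((0 XOR NOT 1) IMPLIES (NOT 1 IMPLIES NOT 0))) -> 1
  row 27 [11011]: (((NOT 1 OR 1) XOR 0) AND ((1 XOR NOT 1) IMPLIES (NOT 1 IMPLIES NOT 1))) -> 1
  row 28 [11100]: (((NOT 1 OR 1) XOR 1) AND ((0 XOR NOT 0) IMPLIES (NOT 0 IMPLIES NOT 0))) -> 0
  row 29 [11101]: (((NOT 1 OR 1) XOR 1) AND ((1 XOR NOT 0) IMPLIES (NOT 0 IMPLIES NOT 1))) -> 0
  row 30 [11110]: (((NOT 1 OR 1) XOR 1) AND ((0 XOR NOT 1) IMPLIES (NOT 1 IMPLIES NOT 0))) -> 0
  row 31 [11111]: (((NOT 1 OR 1) XOR 1) AND ((1 XOR NOT 1) IMPLIES (NOT 1 IMPLIES NOT 1))) -> 0
Full result column, 4 rows per line (a,b,c fixed per line; d,e runs 00..11 left to right):
  rows 0-3 [a,b,c=000]: 1111  = hex F
  rows 4-7 [a,b,c=001]: 0000  = hex 0
  rows 8-11 [a,b,c=010]: 0000  = hex 0
  rows 12-15 [a,b,c=011]: 1111  = hex F
  rows 16-19 [a,b,c=100]: 1111  = hex F
  rows 20-23 [a,b,c=101]: 0000  = hex 0
  rows 24-27 [a,b,c=110]: 1111  = hex F
  rows 28-31 [a,b,c=111]: 0000  = hex 0
Output column (row 0 .. row 31) = 11110000000011111111000011110000
Output column grouped in 4s = 1111 0000 0000 1111 1111 0000 1111 0000 = 0xF00FF0F0
Convert to decimal digit by digit (value = value*16 + digit):
  F -> 15
  15*16 + 0 = 240
  240*16 + 0 = 3840
  3840*16 + 15 (F) = 61455
  61455*16 + 15 (F) = 983295
  983295*16 + 0 = 15732720
  15732720*16 + 15 (F) = 251723535
  251723535*16 + 0 = 4027576560
Decimal = 4027576560

4027576560


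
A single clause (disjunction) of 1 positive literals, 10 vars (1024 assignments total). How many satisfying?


Step 1: Total=2^10=1024
Step 2: Unsat when all 1 false: 2^9=512
Step 3: Sat=1024-512=512

512


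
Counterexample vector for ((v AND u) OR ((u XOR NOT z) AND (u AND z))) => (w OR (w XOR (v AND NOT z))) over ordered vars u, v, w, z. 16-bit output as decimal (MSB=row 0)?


F1 = ((v AND u) OR ((u XOR NOT z) AND (u AND z)))
F2 = (w OR (w XOR (v AND NOT z)))
Counterexample to F1=>F2 is where F1=1 and F2=0.
Evaluate each row (bits = u,v,w,z, MSB first):
  row 0 [0000]: F1=0 F2=0 -> F1&~F2 -> 0
  row 1 [0001]: F1=0 F2=0 -> F1&~F2 -> 0
  row 2 [0010]: F1=0 F2=1 -> F1&~F2 -> 0
  row 3 [0011]: F1=0 F2=1 -> F1&~F2 -> 0
  row 4 [0100]: F1=0 F2=1 -> F1&~F2 -> 0
  row 5 [0101]: F1=0 F2=0 -> F1&~F2 -> 0
  row 6 [0110]: F1=0 F2=1 -> F1&~F2 -> 0
  row 7 [0111]: F1=0 F2=1 -> F1&~F2 -> 0
  row 8 [1000]: F1=0 F2=0 -> F1&~F2 -> 0
  row 9 [1001]: F1=1 F2=0 -> F1&~F2 -> 1
  row 10 [1010]: F1=0 F2=1 -> F1&~F2 -> 0
  row 11 [1011]: F1=1 F2=1 -> F1&~F2 -> 0
  row 12 [1100]: F1=1 F2=1 -> F1&~F2 -> 0
  row 13 [1101]: F1=1 F2=0 -> F1&~F2 -> 1
  row 14 [1110]: F1=1 F2=1 -> F1&~F2 -> 0
  row 15 [1111]: F1=1 F2=1 -> F1&~F2 -> 0
Full result column, 4 rows per line (u,v fixed per line; w,z runs 00..11 left to right):
  rows 0-3 [u,v=00]: 0000  = hex 0
  rows 4-7 [u,v=01]: 0000  = hex 0
  rows 8-11 [u,v=10]: 0100  = hex 4
  rows 12-15 [u,v=11]: 0100  = hex 4
Counterexample vector (row 0 .. row 15) = 0000000001000100
Output column grouped in 4s = 0000 0000 0100 0100 = 0x0044
Convert to decimal digit by digit (value = value*16 + digit):
  0 -> 0
  0*16 + 0 = 0
  0*16 + 4 = 4
  4*16 + 4 = 68
Decimal = 68

68


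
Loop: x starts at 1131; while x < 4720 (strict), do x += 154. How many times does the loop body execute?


Step 1: x goes from 1131 toward 4720 by 154; the body runs while x<4720, so iterations = ceil((bound-start)/step)
Step 2: Distance=3589
Step 3: ceil(3589/154)=24

24


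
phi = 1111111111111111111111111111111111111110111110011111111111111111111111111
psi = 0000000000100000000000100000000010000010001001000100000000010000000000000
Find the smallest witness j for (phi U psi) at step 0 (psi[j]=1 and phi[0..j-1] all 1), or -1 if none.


(phi U psi) at 0: need smallest j with psi[j]=1 and phi[i]=1 for all i in [0,j).
Scan from step 0:
  step 0: phi=1, psi=0 -> continue
  step 1: phi=1, psi=0 -> continue
  step 2: phi=1, psi=0 -> continue
  step 3: phi=1, psi=0 -> continue
  step 10: psi=1 and phi held for [0,10) -> witness found
Witness step = 10

10


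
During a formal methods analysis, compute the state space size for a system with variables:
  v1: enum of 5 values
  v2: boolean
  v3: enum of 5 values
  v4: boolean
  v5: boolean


State space = product of domain sizes of all variables.
Domain sizes:
  v1 (enum of 5 values): 5
  v2 (boolean): 2
  v3 (enum of 5 values): 5
  v4 (boolean): 2
  v5 (boolean): 2
Product = 5 * 2 * 5 * 2 * 2 = 200

200


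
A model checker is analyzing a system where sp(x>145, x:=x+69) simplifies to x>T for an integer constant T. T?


Formula: sp(P, x:=E) = exists old_x. (x = E[old_x/x]) AND P[old_x/x] (old_x is the value of x before the assignment; eliminate old_x by solving x = E[old_x/x] for old_x)
Step 1: Precondition P: x>145, i.e. old_x > 145
Step 2: Assignment gives x = old_x + 69, so old_x = x - 69
Step 3: Substitute into P: x - 69 > 145
Step 4: Simplify: x > 145+69 = 214

214


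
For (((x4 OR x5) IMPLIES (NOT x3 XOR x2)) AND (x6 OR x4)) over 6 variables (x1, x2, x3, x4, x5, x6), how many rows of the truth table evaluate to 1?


Formula: (((x4 OR x5) IMPLIES (NOT x3 XOR x2)) AND (x6 OR x4)) over 6 vars (64 rows)
Evaluate each row (x1, x2, x3, x4, x5, x6 as bits, MSB first):
  row 0 [000000]: (((0 OR 0) IMPLIES (NOT 0 XOR 0)) AND (0 OR 0)) -> 0
  row 1 [000001]: (((0 OR 0) IMPLIES (NOT 0 XOR 0)) AND (1 OR 0)) -> 1
  row 2 [000010]: (((0 OR 1) IMPLIES (NOT 0 XOR 0)) AND (0 OR 0)) -> 0
  row 3 [000011]: (((0 OR 1) IMPLIES (NOT 0 XOR 0)) AND (1 OR 0)) -> 1
  row 4 [000100]: (((1 OR 0) IMPLIES (NOT 0 XOR 0)) AND (0 OR 1)) -> 1
  (every remaining row is evaluated the same way; all 64 results are listed next)
Full result column, 8 rows per line (x1,x2,x3 fixed per line; x4,x5,x6 runs 000..111 left to right):
  rows 0-7 [x1,x2,x3=000]: 01011111  (ones: 6)
  rows 8-15 [x1,x2,x3=001]: 01000000  (ones: 1)
  rows 16-23 [x1,x2,x3=010]: 01000000  (ones: 1)
  rows 24-31 [x1,x2,x3=011]: 01011111  (ones: 6)
  rows 32-39 [x1,x2,x3=100]: 01011111  (ones: 6)
  rows 40-47 [x1,x2,x3=101]: 01000000  (ones: 1)
  rows 48-55 [x1,x2,x3=110]: 01000000  (ones: 1)
  rows 56-63 [x1,x2,x3=111]: 01011111  (ones: 6)
Count of 1-rows = 6+1+1+6+6+1+1+6 = 28

28


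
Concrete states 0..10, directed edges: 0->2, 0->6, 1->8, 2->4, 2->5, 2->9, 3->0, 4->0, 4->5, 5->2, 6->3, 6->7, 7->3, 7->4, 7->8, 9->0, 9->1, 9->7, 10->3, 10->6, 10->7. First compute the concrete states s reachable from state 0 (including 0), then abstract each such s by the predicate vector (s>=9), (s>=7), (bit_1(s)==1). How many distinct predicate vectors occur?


BFS from 0:
Concrete reachable: {0, 1, 2, 3, 4, 5, 6, 7, 8, 9}
Abstract via predicates (s>=9), (s>=7), (bit_1(s)==1):
  (0,0,0) <- {0, 1, 4, 5}
  (0,0,1) <- {2, 3, 6}
  (0,1,0) <- {8}
  (0,1,1) <- {7}
  (1,1,0) <- {9}
Distinct abstract states = 5

5


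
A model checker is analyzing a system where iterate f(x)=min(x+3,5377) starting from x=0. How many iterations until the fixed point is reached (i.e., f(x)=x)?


Step 1: x=0, cap=5377, increment=3
Step 2: x grows by 3 each step until capped at 5377; fixed point is x=5377
Step 3: iterations = ceil(5377/3) = 1793

1793


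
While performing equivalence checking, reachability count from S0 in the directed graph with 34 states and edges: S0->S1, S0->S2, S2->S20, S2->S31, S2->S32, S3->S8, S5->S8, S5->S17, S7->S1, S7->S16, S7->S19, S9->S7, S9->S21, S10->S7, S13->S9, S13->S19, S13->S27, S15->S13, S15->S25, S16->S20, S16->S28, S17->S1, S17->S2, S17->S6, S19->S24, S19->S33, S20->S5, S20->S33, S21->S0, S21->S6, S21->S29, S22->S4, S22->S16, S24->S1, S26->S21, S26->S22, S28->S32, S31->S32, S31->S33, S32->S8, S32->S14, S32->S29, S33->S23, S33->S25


BFS from S0:
  layer 0: {S0}
  layer 1: {S1, S2}
  layer 2: {S20, S31, S32}
  layer 3: {S5, S8, S14, S29, S33}
  layer 4: {S17, S23, S25}
  layer 5: {S6}
Reachable set: {S0, S1, S2, S5, S6, S8, S14, S17, S20, S23, S25, S29, S31, S32, S33}
Count = 15

15


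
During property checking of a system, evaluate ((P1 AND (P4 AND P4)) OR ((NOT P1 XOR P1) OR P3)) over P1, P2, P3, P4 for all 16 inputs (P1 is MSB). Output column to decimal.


Formula: ((P1 AND (P4 AND P4)) OR ((NOT P1 XOR P1) OR P3)) over P1, P2, P3, P4 (16 rows)
Evaluate each row (bits = P1,P2,P3,P4, MSB first):
  row 0 [0000]: ((0 AND (0 AND 0)) OR ((NOT 0 XOR 0) OR 0)) -> 1
  row 1 [0001]: ((0 AND (1 AND 1)) OR ((NOT 0 XOR 0) OR 0)) -> 1
  row 2 [0010]: ((0 AND (0 AND 0)) OR ((NOT 0 XOR 0) OR 1)) -> 1
  row 3 [0011]: ((0 AND (1 AND 1)) OR ((NOT 0 XOR 0) OR 1)) -> 1
  row 4 [0100]: ((0 AND (0 AND 0)) OR ((NOT 0 XOR 0) OR 0)) -> 1
  row 5 [0101]: ((0 AND (1 AND 1)) OR ((NOT 0 XOR 0) OR 0)) -> 1
  row 6 [0110]: ((0 AND (0 AND 0)) OR ((NOT 0 XOR 0) OR 1)) -> 1
  row 7 [0111]: ((0 AND (1 AND 1)) OR ((NOT 0 XOR 0) OR 1)) -> 1
  row 8 [1000]: ((1 AND (0 AND 0)) OR ((NOT 1 XOR 1) OR 0)) -> 1
  row 9 [1001]: ((1 AND (1 AND 1)) OR ((NOT 1 XOR 1) OR 0)) -> 1
  row 10 [1010]: ((1 AND (0 AND 0)) OR ((NOT 1 XOR 1) OR 1)) -> 1
  row 11 [1011]: ((1 AND (1 AND 1)) OR ((NOT 1 XOR 1) OR 1)) -> 1
  row 12 [1100]: ((1 AND (0 AND 0)) OR ((NOT 1 XOR 1) OR 0)) -> 1
  row 13 [1101]: ((1 AND (1 AND 1)) OR ((NOT 1 XOR 1) OR 0)) -> 1
  row 14 [1110]: ((1 AND (0 AND 0)) OR ((NOT 1 XOR 1) OR 1)) -> 1
  row 15 [1111]: ((1 AND (1 AND 1)) OR ((NOT 1 XOR 1) OR 1)) -> 1
Full result column, 4 rows per line (P1,P2 fixed per line; P3,P4 runs 00..11 left to right):
  rows 0-3 [P1,P2=00]: 1111  = hex F
  rows 4-7 [P1,P2=01]: 1111  = hex F
  rows 8-11 [P1,P2=10]: 1111  = hex F
  rows 12-15 [P1,P2=11]: 1111  = hex F
Output column (row 0 .. row 15) = 1111111111111111
Output column grouped in 4s = 1111 1111 1111 1111 = 0xFFFF
Convert to decimal digit by digit (value = value*16 + digit):
  F -> 15
  15*16 + 15 (F) = 255
  255*16 + 15 (F) = 4095
  4095*16 + 15 (F) = 65535
Decimal = 65535

65535


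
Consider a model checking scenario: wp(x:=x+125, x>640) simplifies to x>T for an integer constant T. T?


Formula: wp(x:=E, P) = P[E/x] (substitute E for x in postcondition)
Step 1: Postcondition: x>640
Step 2: Substitute x+125 for x: x+125>640
Step 3: Solve for x: x > 640-125 = 515

515


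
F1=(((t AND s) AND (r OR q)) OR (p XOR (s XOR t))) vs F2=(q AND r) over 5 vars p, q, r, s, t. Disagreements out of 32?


F1 = (((t AND s) AND (r OR q)) OR (p XOR (s XOR t)))
F2 = (q AND r)
Evaluate both on each of 32 rows (bits = p,q,r,s,t):
  row 0 [00000]: F1=0 F2=0 -> 0
  row 1 [00001]: F1=1 F2=0 (differ) -> 1
  row 2 [00010]: F1=1 F2=0 (differ) -> 1
  row 3 [00011]: F1=0 F2=0 -> 0
  row 4 [00100]: F1=0 F2=0 -> 0
  row 5 [00101]: F1=1 F2=0 (differ) -> 1
  row 6 [00110]: F1=1 F2=0 (differ) -> 1
  row 7 [00111]: F1=1 F2=0 (differ) -> 1
  row 8 [01000]: F1=0 F2=0 -> 0
  row 9 [01001]: F1=1 F2=0 (differ) -> 1
  row 10 [01010]: F1=1 F2=0 (differ) -> 1
  row 11 [01011]: F1=1 F2=0 (differ) -> 1
  row 12 [01100]: F1=0 F2=1 (differ) -> 1
  row 13 [01101]: F1=1 F2=1 -> 0
  row 14 [01110]: F1=1 F2=1 -> 0
  row 15 [01111]: F1=1 F2=1 -> 0
  row 16 [10000]: F1=1 F2=0 (differ) -> 1
  row 17 [10001]: F1=0 F2=0 -> 0
  row 18 [10010]: F1=0 F2=0 -> 0
  row 19 [10011]: F1=1 F2=0 (differ) -> 1
  row 20 [10100]: F1=1 F2=0 (differ) -> 1
  row 21 [10101]: F1=0 F2=0 -> 0
  row 22 [10110]: F1=0 F2=0 -> 0
  row 23 [10111]: F1=1 F2=0 (differ) -> 1
  row 24 [11000]: F1=1 F2=0 (differ) -> 1
  row 25 [11001]: F1=0 F2=0 -> 0
  row 26 [11010]: F1=0 F2=0 -> 0
  row 27 [11011]: F1=1 F2=0 (differ) -> 1
  row 28 [11100]: F1=1 F2=1 -> 0
  row 29 [11101]: F1=0 F2=1 (differ) -> 1
  row 30 [11110]: F1=0 F2=1 (differ) -> 1
  row 31 [11111]: F1=1 F2=1 -> 0
Full result column, 8 rows per line (p,q fixed per line; r,s,t runs 000..111 left to right):
  rows 0-7 [p,q=00]: 01100111  (ones: 5)
  rows 8-15 [p,q=01]: 01111000  (ones: 4)
  rows 16-23 [p,q=10]: 10011001  (ones: 4)
  rows 24-31 [p,q=11]: 10010110  (ones: 4)
Disagreements = 5+4+4+4 = 17

17


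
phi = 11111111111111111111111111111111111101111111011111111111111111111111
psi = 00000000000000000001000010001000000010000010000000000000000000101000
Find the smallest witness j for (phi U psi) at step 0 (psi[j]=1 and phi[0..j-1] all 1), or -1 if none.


(phi U psi) at 0: need smallest j with psi[j]=1 and phi[i]=1 for all i in [0,j).
Scan from step 0:
  step 0: phi=1, psi=0 -> continue
  step 1: phi=1, psi=0 -> continue
  step 2: phi=1, psi=0 -> continue
  step 3: phi=1, psi=0 -> continue
  step 19: psi=1 and phi held for [0,19) -> witness found
Witness step = 19

19


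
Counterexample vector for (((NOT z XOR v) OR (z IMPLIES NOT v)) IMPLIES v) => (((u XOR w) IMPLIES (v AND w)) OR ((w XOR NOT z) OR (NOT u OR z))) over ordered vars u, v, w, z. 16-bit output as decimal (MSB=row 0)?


F1 = (((NOT z XOR v) OR (z IMPLIES NOT v)) IMPLIES v)
F2 = (((u XOR w) IMPLIES (v AND w)) OR ((w XOR NOT z) OR (NOT u OR z)))
Counterexample to F1=>F2 is where F1=1 and F2=0.
Evaluate each row (bits = u,v,w,z, MSB first):
  row 0 [0000]: F1=0 F2=1 -> F1&~F2 -> 0
  row 1 [0001]: F1=0 F2=1 -> F1&~F2 -> 0
  row 2 [0010]: F1=0 F2=1 -> F1&~F2 -> 0
  row 3 [0011]: F1=0 F2=1 -> F1&~F2 -> 0
  row 4 [0100]: F1=1 F2=1 -> F1&~F2 -> 0
  row 5 [0101]: F1=1 F2=1 -> F1&~F2 -> 0
  row 6 [0110]: F1=1 F2=1 -> F1&~F2 -> 0
  row 7 [0111]: F1=1 F2=1 -> F1&~F2 -> 0
  row 8 [1000]: F1=0 F2=1 -> F1&~F2 -> 0
  row 9 [1001]: F1=0 F2=1 -> F1&~F2 -> 0
  row 10 [1010]: F1=0 F2=1 -> F1&~F2 -> 0
  row 11 [1011]: F1=0 F2=1 -> F1&~F2 -> 0
  row 12 [1100]: F1=1 F2=1 -> F1&~F2 -> 0
  row 13 [1101]: F1=1 F2=1 -> F1&~F2 -> 0
  row 14 [1110]: F1=1 F2=1 -> F1&~F2 -> 0
  row 15 [1111]: F1=1 F2=1 -> F1&~F2 -> 0
Full result column, 4 rows per line (u,v fixed per line; w,z runs 00..11 left to right):
  rows 0-3 [u,v=00]: 0000  = hex 0
  rows 4-7 [u,v=01]: 0000  = hex 0
  rows 8-11 [u,v=10]: 0000  = hex 0
  rows 12-15 [u,v=11]: 0000  = hex 0
Counterexample vector (row 0 .. row 15) = 0000000000000000
Output column grouped in 4s = 0000 0000 0000 0000 = 0x0000
Convert to decimal digit by digit (value = value*16 + digit):
  0 -> 0
  0*16 + 0 = 0
  0*16 + 0 = 0
  0*16 + 0 = 0
Decimal = 0

0


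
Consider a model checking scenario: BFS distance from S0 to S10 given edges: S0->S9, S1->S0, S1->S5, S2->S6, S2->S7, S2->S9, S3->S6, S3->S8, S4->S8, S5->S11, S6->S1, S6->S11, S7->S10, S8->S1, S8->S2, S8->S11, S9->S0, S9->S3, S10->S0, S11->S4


BFS layer-by-layer from S0:
  dist 0: {S0}
  dist 1: {S9}
  dist 2: {S3}
  dist 3: {S6, S8}
  dist 4: {S1, S2, S11}
  dist 5: {S4, S5, S7}
  dist 6: {S10}
  -> S10 reached at distance 6
Shortest path length = 6

6


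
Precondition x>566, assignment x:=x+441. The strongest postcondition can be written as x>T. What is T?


Formula: sp(P, x:=E) = exists old_x. (x = E[old_x/x]) AND P[old_x/x] (old_x is the value of x before the assignment; eliminate old_x by solving x = E[old_x/x] for old_x)
Step 1: Precondition P: x>566, i.e. old_x > 566
Step 2: Assignment gives x = old_x + 441, so old_x = x - 441
Step 3: Substitute into P: x - 441 > 566
Step 4: Simplify: x > 566+441 = 1007

1007


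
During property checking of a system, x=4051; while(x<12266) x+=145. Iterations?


Step 1: x goes from 4051 toward 12266 by 145; the body runs while x<12266, so iterations = ceil((bound-start)/step)
Step 2: Distance=8215
Step 3: ceil(8215/145)=57

57


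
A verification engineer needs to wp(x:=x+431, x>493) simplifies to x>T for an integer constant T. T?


Formula: wp(x:=E, P) = P[E/x] (substitute E for x in postcondition)
Step 1: Postcondition: x>493
Step 2: Substitute x+431 for x: x+431>493
Step 3: Solve for x: x > 493-431 = 62

62


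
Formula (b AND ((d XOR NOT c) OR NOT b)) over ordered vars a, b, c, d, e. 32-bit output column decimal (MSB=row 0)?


Formula: (b AND ((d XOR NOT c) OR NOT b)) over a, b, c, d, e (32 rows)
Evaluate each row (bits = a,b,c,d,e, MSB first):
  row 0 [00000]: (0 AND ((0 XOR NOT 0) OR NOT 0)) -> 0
  row 1 [00001]: (0 AND ((0 XOR NOT 0) OR NOT 0)) -> 0
  row 2 [00010]: (0 AND ((1 XOR NOT 0) OR NOT 0)) -> 0
  row 3 [00011]: (0 AND ((1 XOR NOT 0) OR NOT 0)) -> 0
  row 4 [00100]: (0 AND ((0 XOR NOT 1) OR NOT 0)) -> 0
  row 5 [00101]: (0 AND ((0 XOR NOT 1) OR NOT 0)) -> 0
  row 6 [00110]: (0 AND ((1 XOR NOT 1) OR NOT 0)) -> 0
  row 7 [00111]: (0 AND ((1 XOR NOT 1) OR NOT 0)) -> 0
  row 8 [01000]: (1 AND ((0 XOR NOT 0) OR NOT 1)) -> 1
  row 9 [01001]: (1 AND ((0 XOR NOT 0) OR NOT 1)) -> 1
  row 10 [01010]: (1 AND ((1 XOR NOT 0) OR NOT 1)) -> 0
  row 11 [01011]: (1 AND ((1 XOR NOT 0) OR NOT 1)) -> 0
  row 12 [01100]: (1 AND ((0 XOR NOT 1) OR NOT 1)) -> 0
  row 13 [01101]: (1 AND ((0 XOR NOT 1) OR NOT 1)) -> 0
  row 14 [01110]: (1 AND ((1 XOR NOT 1) OR NOT 1)) -> 1
  row 15 [01111]: (1 AND ((1 XOR NOT 1) OR NOT 1)) -> 1
  row 16 [10000]: (0 AND ((0 XOR NOT 0) OR NOT 0)) -> 0
  row 17 [10001]: (0 AND ((0 XOR NOT 0) OR NOT 0)) -> 0
  row 18 [10010]: (0 AND ((1 XOR NOT 0) OR NOT 0)) -> 0
  row 19 [10011]: (0 AND ((1 XOR NOT 0) OR NOT 0)) -> 0
  row 20 [10100]: (0 AND ((0 XOR NOT 1) OR NOT 0)) -> 0
  row 21 [10101]: (0 AND ((0 XOR NOT 1) OR NOT 0)) -> 0
  row 22 [10110]: (0 AND ((1 XOR NOT 1) OR NOT 0)) -> 0
  row 23 [10111]: (0 AND ((1 XOR NOT 1) OR NOT 0)) -> 0
  row 24 [11000]: (1 AND ((0 XOR NOT 0) OR NOT 1)) -> 1
  row 25 [11001]: (1 AND ((0 XOR NOT 0) OR NOT 1)) -> 1
  row 26 [11010]: (1 AND ((1 XOR NOT 0) OR NOT 1)) -> 0
  row 27 [11011]: (1 AND ((1 XOR NOT 0) OR NOT 1)) -> 0
  row 28 [11100]: (1 AND ((0 XOR NOT 1) OR NOT 1)) -> 0
  row 29 [11101]: (1 AND ((0 XOR NOT 1) OR NOT 1)) -> 0
  row 30 [11110]: (1 AND ((1 XOR NOT 1) OR NOT 1)) -> 1
  row 31 [11111]: (1 AND ((1 XOR NOT 1) OR NOT 1)) -> 1
Full result column, 4 rows per line (a,b,c fixed per line; d,e runs 00..11 left to right):
  rows 0-3 [a,b,c=000]: 0000  = hex 0
  rows 4-7 [a,b,c=001]: 0000  = hex 0
  rows 8-11 [a,b,c=010]: 1100  = hex C
  rows 12-15 [a,b,c=011]: 0011  = hex 3
  rows 16-19 [a,b,c=100]: 0000  = hex 0
  rows 20-23 [a,b,c=101]: 0000  = hex 0
  rows 24-27 [a,b,c=110]: 1100  = hex C
  rows 28-31 [a,b,c=111]: 0011  = hex 3
Output column (row 0 .. row 31) = 00000000110000110000000011000011
Output column grouped in 4s = 0000 0000 1100 0011 0000 0000 1100 0011 = 0x00C300C3
Convert to decimal digit by digit (value = value*16 + digit):
  0 -> 0
  0*16 + 0 = 0
  0*16 + 12 (C) = 12
  12*16 + 3 = 195
  195*16 + 0 = 3120
  3120*16 + 0 = 49920
  49920*16 + 12 (C) = 798732
  798732*16 + 3 = 12779715
Decimal = 12779715

12779715


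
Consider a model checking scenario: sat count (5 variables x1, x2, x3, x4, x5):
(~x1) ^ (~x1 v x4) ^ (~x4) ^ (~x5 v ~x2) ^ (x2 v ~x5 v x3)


CNF with 5 clauses over 5 vars (32 assignments).
An assignment satisfies CNF iff every clause has >=1 true literal.
Check each row (bits = x1,x2,x3,x4,x5; clause T/F shown):
  row 0 [00000]: clauses=TTTTT -> 1
  row 1 [00001]: clauses=TTTTF -> 0
  row 2 [00010]: clauses=TTFTT -> 0
  row 3 [00011]: clauses=TTFTF -> 0
  row 4 [00100]: clauses=TTTTT -> 1
  row 5 [00101]: clauses=TTTTT -> 1
  row 6 [00110]: clauses=TTFTT -> 0
  row 7 [00111]: clauses=TTFTT -> 0
  row 8 [01000]: clauses=TTTTT -> 1
  row 9 [01001]: clauses=TTTFT -> 0
  row 10 [01010]: clauses=TTFTT -> 0
  row 11 [01011]: clauses=TTFFT -> 0
  row 12 [01100]: clauses=TTTTT -> 1
  row 13 [01101]: clauses=TTTFT -> 0
  row 14 [01110]: clauses=TTFTT -> 0
  row 15 [01111]: clauses=TTFFT -> 0
  row 16 [10000]: clauses=FFTTT -> 0
  row 17 [10001]: clauses=FFTTF -> 0
  row 18 [10010]: clauses=FTFTT -> 0
  row 19 [10011]: clauses=FTFTF -> 0
  row 20 [10100]: clauses=FFTTT -> 0
  row 21 [10101]: clauses=FFTTT -> 0
  row 22 [10110]: clauses=FTFTT -> 0
  row 23 [10111]: clauses=FTFTT -> 0
  row 24 [11000]: clauses=FFTTT -> 0
  row 25 [11001]: clauses=FFTFT -> 0
  row 26 [11010]: clauses=FTFTT -> 0
  row 27 [11011]: clauses=FTFFT -> 0
  row 28 [11100]: clauses=FFTTT -> 0
  row 29 [11101]: clauses=FFTFT -> 0
  row 30 [11110]: clauses=FTFTT -> 0
  row 31 [11111]: clauses=FTFFT -> 0
Full result column, 8 rows per line (x1,x2 fixed per line; x3,x4,x5 runs 000..111 left to right):
  rows 0-7 [x1,x2=00]: 10001100  (ones: 3)
  rows 8-15 [x1,x2=01]: 10001000  (ones: 2)
  rows 16-23 [x1,x2=10]: 00000000  (ones: 0)
  rows 24-31 [x1,x2=11]: 00000000  (ones: 0)
Satisfying assignments = 3+2+0+0 = 5

5
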